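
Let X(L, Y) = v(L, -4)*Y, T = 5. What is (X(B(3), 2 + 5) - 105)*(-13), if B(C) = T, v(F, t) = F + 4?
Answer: 546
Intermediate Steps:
v(F, t) = 4 + F
B(C) = 5
X(L, Y) = Y*(4 + L) (X(L, Y) = (4 + L)*Y = Y*(4 + L))
(X(B(3), 2 + 5) - 105)*(-13) = ((2 + 5)*(4 + 5) - 105)*(-13) = (7*9 - 105)*(-13) = (63 - 105)*(-13) = -42*(-13) = 546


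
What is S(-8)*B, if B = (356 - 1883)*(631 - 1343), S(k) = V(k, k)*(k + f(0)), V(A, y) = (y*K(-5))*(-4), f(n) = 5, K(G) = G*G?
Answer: -2609337600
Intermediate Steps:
K(G) = G²
V(A, y) = -100*y (V(A, y) = (y*(-5)²)*(-4) = (y*25)*(-4) = (25*y)*(-4) = -100*y)
S(k) = -100*k*(5 + k) (S(k) = (-100*k)*(k + 5) = (-100*k)*(5 + k) = -100*k*(5 + k))
B = 1087224 (B = -1527*(-712) = 1087224)
S(-8)*B = -100*(-8)*(5 - 8)*1087224 = -100*(-8)*(-3)*1087224 = -2400*1087224 = -2609337600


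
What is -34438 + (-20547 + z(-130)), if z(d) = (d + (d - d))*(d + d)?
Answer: -21185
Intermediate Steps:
z(d) = 2*d² (z(d) = (d + 0)*(2*d) = d*(2*d) = 2*d²)
-34438 + (-20547 + z(-130)) = -34438 + (-20547 + 2*(-130)²) = -34438 + (-20547 + 2*16900) = -34438 + (-20547 + 33800) = -34438 + 13253 = -21185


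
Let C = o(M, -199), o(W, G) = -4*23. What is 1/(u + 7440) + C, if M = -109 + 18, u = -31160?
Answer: -2182241/23720 ≈ -92.000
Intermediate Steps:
M = -91
o(W, G) = -92
C = -92
1/(u + 7440) + C = 1/(-31160 + 7440) - 92 = 1/(-23720) - 92 = -1/23720 - 92 = -2182241/23720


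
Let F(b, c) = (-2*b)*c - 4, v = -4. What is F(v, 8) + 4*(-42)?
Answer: -108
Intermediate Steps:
F(b, c) = -4 - 2*b*c (F(b, c) = -2*b*c - 4 = -4 - 2*b*c)
F(v, 8) + 4*(-42) = (-4 - 2*(-4)*8) + 4*(-42) = (-4 + 64) - 168 = 60 - 168 = -108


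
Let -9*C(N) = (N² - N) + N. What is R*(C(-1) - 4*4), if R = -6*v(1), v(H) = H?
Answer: 290/3 ≈ 96.667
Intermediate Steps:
C(N) = -N²/9 (C(N) = -((N² - N) + N)/9 = -N²/9)
R = -6 (R = -6*1 = -6)
R*(C(-1) - 4*4) = -6*(-⅑*(-1)² - 4*4) = -6*(-⅑*1 - 16) = -6*(-⅑ - 16) = -6*(-145/9) = 290/3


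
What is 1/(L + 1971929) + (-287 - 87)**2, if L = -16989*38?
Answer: 185524112973/1326347 ≈ 1.3988e+5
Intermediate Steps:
L = -645582
1/(L + 1971929) + (-287 - 87)**2 = 1/(-645582 + 1971929) + (-287 - 87)**2 = 1/1326347 + (-374)**2 = 1/1326347 + 139876 = 185524112973/1326347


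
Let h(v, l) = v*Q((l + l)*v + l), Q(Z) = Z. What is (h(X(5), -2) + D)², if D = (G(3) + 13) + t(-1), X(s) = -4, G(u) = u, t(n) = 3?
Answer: 1369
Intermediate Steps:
D = 19 (D = (3 + 13) + 3 = 16 + 3 = 19)
h(v, l) = v*(l + 2*l*v) (h(v, l) = v*((l + l)*v + l) = v*((2*l)*v + l) = v*(2*l*v + l) = v*(l + 2*l*v))
(h(X(5), -2) + D)² = (-2*(-4)*(1 + 2*(-4)) + 19)² = (-2*(-4)*(1 - 8) + 19)² = (-2*(-4)*(-7) + 19)² = (-56 + 19)² = (-37)² = 1369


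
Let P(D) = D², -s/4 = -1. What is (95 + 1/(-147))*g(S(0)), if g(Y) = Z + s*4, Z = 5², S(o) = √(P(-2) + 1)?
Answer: 572524/147 ≈ 3894.7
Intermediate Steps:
s = 4 (s = -4*(-1) = 4)
S(o) = √5 (S(o) = √((-2)² + 1) = √(4 + 1) = √5)
Z = 25
g(Y) = 41 (g(Y) = 25 + 4*4 = 25 + 16 = 41)
(95 + 1/(-147))*g(S(0)) = (95 + 1/(-147))*41 = (95 - 1/147)*41 = (13964/147)*41 = 572524/147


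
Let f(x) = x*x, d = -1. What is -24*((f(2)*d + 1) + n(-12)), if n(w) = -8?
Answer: 264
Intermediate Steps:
f(x) = x**2
-24*((f(2)*d + 1) + n(-12)) = -24*((2**2*(-1) + 1) - 8) = -24*((4*(-1) + 1) - 8) = -24*((-4 + 1) - 8) = -24*(-3 - 8) = -24*(-11) = 264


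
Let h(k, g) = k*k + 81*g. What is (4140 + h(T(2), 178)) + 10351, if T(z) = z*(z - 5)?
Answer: 28945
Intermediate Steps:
T(z) = z*(-5 + z)
h(k, g) = k**2 + 81*g
(4140 + h(T(2), 178)) + 10351 = (4140 + ((2*(-5 + 2))**2 + 81*178)) + 10351 = (4140 + ((2*(-3))**2 + 14418)) + 10351 = (4140 + ((-6)**2 + 14418)) + 10351 = (4140 + (36 + 14418)) + 10351 = (4140 + 14454) + 10351 = 18594 + 10351 = 28945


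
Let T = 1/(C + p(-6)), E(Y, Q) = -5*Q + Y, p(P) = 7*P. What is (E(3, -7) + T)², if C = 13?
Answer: 1212201/841 ≈ 1441.4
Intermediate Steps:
E(Y, Q) = Y - 5*Q
T = -1/29 (T = 1/(13 + 7*(-6)) = 1/(13 - 42) = 1/(-29) = -1/29 ≈ -0.034483)
(E(3, -7) + T)² = ((3 - 5*(-7)) - 1/29)² = ((3 + 35) - 1/29)² = (38 - 1/29)² = (1101/29)² = 1212201/841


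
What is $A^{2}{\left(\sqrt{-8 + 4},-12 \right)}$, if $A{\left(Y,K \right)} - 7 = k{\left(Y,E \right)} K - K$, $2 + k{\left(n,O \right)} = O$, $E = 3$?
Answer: $49$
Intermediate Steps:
$k{\left(n,O \right)} = -2 + O$
$A{\left(Y,K \right)} = 7$ ($A{\left(Y,K \right)} = 7 - \left(K - \left(-2 + 3\right) K\right) = 7 + \left(1 K - K\right) = 7 + \left(K - K\right) = 7 + 0 = 7$)
$A^{2}{\left(\sqrt{-8 + 4},-12 \right)} = 7^{2} = 49$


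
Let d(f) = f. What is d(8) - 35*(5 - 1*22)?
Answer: 603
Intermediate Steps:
d(8) - 35*(5 - 1*22) = 8 - 35*(5 - 1*22) = 8 - 35*(5 - 22) = 8 - 35*(-17) = 8 + 595 = 603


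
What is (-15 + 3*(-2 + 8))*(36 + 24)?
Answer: 180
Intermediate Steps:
(-15 + 3*(-2 + 8))*(36 + 24) = (-15 + 3*6)*60 = (-15 + 18)*60 = 3*60 = 180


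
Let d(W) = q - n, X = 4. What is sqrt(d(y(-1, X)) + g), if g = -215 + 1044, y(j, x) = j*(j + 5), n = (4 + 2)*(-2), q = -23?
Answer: sqrt(818) ≈ 28.601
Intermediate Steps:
n = -12 (n = 6*(-2) = -12)
y(j, x) = j*(5 + j)
g = 829
d(W) = -11 (d(W) = -23 - 1*(-12) = -23 + 12 = -11)
sqrt(d(y(-1, X)) + g) = sqrt(-11 + 829) = sqrt(818)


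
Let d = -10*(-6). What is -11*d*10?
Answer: -6600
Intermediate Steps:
d = 60
-11*d*10 = -11*60*10 = -660*10 = -6600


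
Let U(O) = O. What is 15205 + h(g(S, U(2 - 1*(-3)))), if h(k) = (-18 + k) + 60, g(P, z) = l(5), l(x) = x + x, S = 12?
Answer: 15257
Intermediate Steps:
l(x) = 2*x
g(P, z) = 10 (g(P, z) = 2*5 = 10)
h(k) = 42 + k
15205 + h(g(S, U(2 - 1*(-3)))) = 15205 + (42 + 10) = 15205 + 52 = 15257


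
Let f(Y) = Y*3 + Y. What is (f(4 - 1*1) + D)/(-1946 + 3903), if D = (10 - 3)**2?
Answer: 61/1957 ≈ 0.031170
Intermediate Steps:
f(Y) = 4*Y (f(Y) = 3*Y + Y = 4*Y)
D = 49 (D = 7**2 = 49)
(f(4 - 1*1) + D)/(-1946 + 3903) = (4*(4 - 1*1) + 49)/(-1946 + 3903) = (4*(4 - 1) + 49)/1957 = (4*3 + 49)*(1/1957) = (12 + 49)*(1/1957) = 61*(1/1957) = 61/1957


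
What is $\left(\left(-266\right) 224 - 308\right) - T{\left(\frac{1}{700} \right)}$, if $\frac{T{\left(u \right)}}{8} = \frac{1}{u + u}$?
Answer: $-62692$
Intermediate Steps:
$T{\left(u \right)} = \frac{4}{u}$ ($T{\left(u \right)} = \frac{8}{u + u} = \frac{8}{2 u} = 8 \frac{1}{2 u} = \frac{4}{u}$)
$\left(\left(-266\right) 224 - 308\right) - T{\left(\frac{1}{700} \right)} = \left(\left(-266\right) 224 - 308\right) - \frac{4}{\frac{1}{700}} = \left(-59584 - 308\right) - 4 \frac{1}{\frac{1}{700}} = -59892 - 4 \cdot 700 = -59892 - 2800 = -62692$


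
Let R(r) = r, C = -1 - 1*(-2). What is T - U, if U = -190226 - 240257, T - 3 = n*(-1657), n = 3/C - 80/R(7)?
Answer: 3111165/7 ≈ 4.4445e+5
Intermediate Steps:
C = 1 (C = -1 + 2 = 1)
n = -59/7 (n = 3/1 - 80/7 = 3*1 - 80*⅐ = 3 - 80/7 = -59/7 ≈ -8.4286)
T = 97784/7 (T = 3 - 59/7*(-1657) = 3 + 97763/7 = 97784/7 ≈ 13969.)
U = -430483
T - U = 97784/7 - 1*(-430483) = 97784/7 + 430483 = 3111165/7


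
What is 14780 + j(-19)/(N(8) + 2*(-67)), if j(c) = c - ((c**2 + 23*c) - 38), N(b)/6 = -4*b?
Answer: 4818185/326 ≈ 14780.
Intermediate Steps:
N(b) = -24*b (N(b) = 6*(-4*b) = -24*b)
j(c) = 38 - c**2 - 22*c (j(c) = c - (-38 + c**2 + 23*c) = c + (38 - c**2 - 23*c) = 38 - c**2 - 22*c)
14780 + j(-19)/(N(8) + 2*(-67)) = 14780 + (38 - 1*(-19)**2 - 22*(-19))/(-24*8 + 2*(-67)) = 14780 + (38 - 1*361 + 418)/(-192 - 134) = 14780 + (38 - 361 + 418)/(-326) = 14780 + 95*(-1/326) = 14780 - 95/326 = 4818185/326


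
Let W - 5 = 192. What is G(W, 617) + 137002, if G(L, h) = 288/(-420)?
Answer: 4795046/35 ≈ 1.3700e+5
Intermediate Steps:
W = 197 (W = 5 + 192 = 197)
G(L, h) = -24/35 (G(L, h) = 288*(-1/420) = -24/35)
G(W, 617) + 137002 = -24/35 + 137002 = 4795046/35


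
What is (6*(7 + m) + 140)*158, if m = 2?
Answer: 30652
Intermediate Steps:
(6*(7 + m) + 140)*158 = (6*(7 + 2) + 140)*158 = (6*9 + 140)*158 = (54 + 140)*158 = 194*158 = 30652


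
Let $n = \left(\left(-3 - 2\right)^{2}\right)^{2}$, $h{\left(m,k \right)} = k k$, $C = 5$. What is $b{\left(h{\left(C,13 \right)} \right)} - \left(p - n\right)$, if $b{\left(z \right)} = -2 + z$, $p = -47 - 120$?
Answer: $959$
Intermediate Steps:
$h{\left(m,k \right)} = k^{2}$
$p = -167$ ($p = -47 - 120 = -167$)
$n = 625$ ($n = \left(\left(-5\right)^{2}\right)^{2} = 25^{2} = 625$)
$b{\left(h{\left(C,13 \right)} \right)} - \left(p - n\right) = \left(-2 + 13^{2}\right) - \left(-167 - 625\right) = \left(-2 + 169\right) - \left(-167 - 625\right) = 167 - -792 = 167 + 792 = 959$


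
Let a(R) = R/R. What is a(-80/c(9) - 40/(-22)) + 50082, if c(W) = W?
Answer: 50083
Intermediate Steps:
a(R) = 1
a(-80/c(9) - 40/(-22)) + 50082 = 1 + 50082 = 50083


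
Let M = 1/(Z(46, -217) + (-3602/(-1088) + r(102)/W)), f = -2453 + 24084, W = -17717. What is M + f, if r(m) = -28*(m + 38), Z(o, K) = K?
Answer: 6357706802363/293916517 ≈ 21631.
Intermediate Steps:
r(m) = -1064 - 28*m (r(m) = -28*(38 + m) = -1064 - 28*m)
f = 21631
M = -1376864/293916517 (M = 1/(-217 + (-3602/(-1088) + (-1064 - 28*102)/(-17717))) = 1/(-217 + (-3602*(-1/1088) + (-1064 - 2856)*(-1/17717))) = 1/(-217 + (1801/544 - 3920*(-1/17717))) = 1/(-217 + (1801/544 + 560/2531)) = 1/(-217 + 4862971/1376864) = 1/(-293916517/1376864) = -1376864/293916517 ≈ -0.0046845)
M + f = -1376864/293916517 + 21631 = 6357706802363/293916517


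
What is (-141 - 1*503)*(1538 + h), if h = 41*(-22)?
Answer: -409584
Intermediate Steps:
h = -902
(-141 - 1*503)*(1538 + h) = (-141 - 1*503)*(1538 - 902) = (-141 - 503)*636 = -644*636 = -409584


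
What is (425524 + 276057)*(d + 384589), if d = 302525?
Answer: 482066127234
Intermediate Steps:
(425524 + 276057)*(d + 384589) = (425524 + 276057)*(302525 + 384589) = 701581*687114 = 482066127234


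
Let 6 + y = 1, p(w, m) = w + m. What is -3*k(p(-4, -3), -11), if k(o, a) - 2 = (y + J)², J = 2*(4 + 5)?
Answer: -513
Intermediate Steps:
p(w, m) = m + w
y = -5 (y = -6 + 1 = -5)
J = 18 (J = 2*9 = 18)
k(o, a) = 171 (k(o, a) = 2 + (-5 + 18)² = 2 + 13² = 2 + 169 = 171)
-3*k(p(-4, -3), -11) = -3*171 = -513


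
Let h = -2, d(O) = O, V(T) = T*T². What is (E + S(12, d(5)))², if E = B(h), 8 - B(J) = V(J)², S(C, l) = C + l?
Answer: 1521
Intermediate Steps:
V(T) = T³
B(J) = 8 - J⁶ (B(J) = 8 - (J³)² = 8 - J⁶)
E = -56 (E = 8 - 1*(-2)⁶ = 8 - 1*64 = 8 - 64 = -56)
(E + S(12, d(5)))² = (-56 + (12 + 5))² = (-56 + 17)² = (-39)² = 1521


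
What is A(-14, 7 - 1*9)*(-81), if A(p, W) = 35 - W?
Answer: -2997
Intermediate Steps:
A(-14, 7 - 1*9)*(-81) = (35 - (7 - 1*9))*(-81) = (35 - (7 - 9))*(-81) = (35 - 1*(-2))*(-81) = (35 + 2)*(-81) = 37*(-81) = -2997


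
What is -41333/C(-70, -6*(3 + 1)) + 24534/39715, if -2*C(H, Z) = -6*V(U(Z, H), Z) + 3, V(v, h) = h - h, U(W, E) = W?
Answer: 69854336/2535 ≈ 27556.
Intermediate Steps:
V(v, h) = 0
C(H, Z) = -3/2 (C(H, Z) = -(-6*0 + 3)/2 = -(0 + 3)/2 = -½*3 = -3/2)
-41333/C(-70, -6*(3 + 1)) + 24534/39715 = -41333/(-3/2) + 24534/39715 = -41333*(-⅔) + 24534*(1/39715) = 82666/3 + 522/845 = 69854336/2535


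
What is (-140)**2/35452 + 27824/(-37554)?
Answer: -31294756/166420551 ≈ -0.18805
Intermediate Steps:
(-140)**2/35452 + 27824/(-37554) = 19600*(1/35452) + 27824*(-1/37554) = 4900/8863 - 13912/18777 = -31294756/166420551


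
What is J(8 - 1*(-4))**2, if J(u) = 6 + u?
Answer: 324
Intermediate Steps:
J(8 - 1*(-4))**2 = (6 + (8 - 1*(-4)))**2 = (6 + (8 + 4))**2 = (6 + 12)**2 = 18**2 = 324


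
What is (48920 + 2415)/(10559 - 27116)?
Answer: -51335/16557 ≈ -3.1005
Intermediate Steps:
(48920 + 2415)/(10559 - 27116) = 51335/(-16557) = 51335*(-1/16557) = -51335/16557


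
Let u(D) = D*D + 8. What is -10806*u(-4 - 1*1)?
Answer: -356598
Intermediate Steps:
u(D) = 8 + D² (u(D) = D² + 8 = 8 + D²)
-10806*u(-4 - 1*1) = -10806*(8 + (-4 - 1*1)²) = -10806*(8 + (-4 - 1)²) = -10806*(8 + (-5)²) = -10806*(8 + 25) = -10806*33 = -356598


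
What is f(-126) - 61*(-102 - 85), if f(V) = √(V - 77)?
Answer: 11407 + I*√203 ≈ 11407.0 + 14.248*I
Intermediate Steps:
f(V) = √(-77 + V)
f(-126) - 61*(-102 - 85) = √(-77 - 126) - 61*(-102 - 85) = √(-203) - 61*(-187) = I*√203 + 11407 = 11407 + I*√203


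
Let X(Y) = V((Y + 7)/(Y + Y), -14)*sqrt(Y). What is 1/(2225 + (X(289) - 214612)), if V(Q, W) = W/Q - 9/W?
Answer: -259/55125771 ≈ -4.6983e-6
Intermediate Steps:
V(Q, W) = -9/W + W/Q
X(Y) = sqrt(Y)*(9/14 - 28*Y/(7 + Y)) (X(Y) = (-9/(-14) - 14*(Y + Y)/(Y + 7))*sqrt(Y) = (-9*(-1/14) - 14*2*Y/(7 + Y))*sqrt(Y) = (9/14 - 14*2*Y/(7 + Y))*sqrt(Y) = (9/14 - 28*Y/(7 + Y))*sqrt(Y) = sqrt(Y)*(9/14 - 28*Y/(7 + Y)))
1/(2225 + (X(289) - 214612)) = 1/(2225 + (sqrt(289)*(63 - 383*289)/(14*(7 + 289)) - 214612)) = 1/(2225 + ((1/14)*17*(63 - 110687)/296 - 214612)) = 1/(2225 + ((1/14)*17*(1/296)*(-110624) - 214612)) = 1/(2225 + (-117538/259 - 214612)) = 1/(2225 - 55702046/259) = 1/(-55125771/259) = -259/55125771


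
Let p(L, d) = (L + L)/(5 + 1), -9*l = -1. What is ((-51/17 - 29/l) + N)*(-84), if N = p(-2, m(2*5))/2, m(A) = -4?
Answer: 22204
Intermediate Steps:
l = ⅑ (l = -⅑*(-1) = ⅑ ≈ 0.11111)
p(L, d) = L/3 (p(L, d) = (2*L)/6 = (2*L)*(⅙) = L/3)
N = -⅓ (N = ((⅓)*(-2))/2 = -⅔*½ = -⅓ ≈ -0.33333)
((-51/17 - 29/l) + N)*(-84) = ((-51/17 - 29/⅑) - ⅓)*(-84) = ((-51*1/17 - 29*9) - ⅓)*(-84) = ((-3 - 261) - ⅓)*(-84) = (-264 - ⅓)*(-84) = -793/3*(-84) = 22204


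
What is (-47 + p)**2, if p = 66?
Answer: 361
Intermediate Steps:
(-47 + p)**2 = (-47 + 66)**2 = 19**2 = 361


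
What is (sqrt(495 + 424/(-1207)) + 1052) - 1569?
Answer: -517 + sqrt(720628487)/1207 ≈ -494.76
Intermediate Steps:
(sqrt(495 + 424/(-1207)) + 1052) - 1569 = (sqrt(495 + 424*(-1/1207)) + 1052) - 1569 = (sqrt(495 - 424/1207) + 1052) - 1569 = (sqrt(597041/1207) + 1052) - 1569 = (sqrt(720628487)/1207 + 1052) - 1569 = (1052 + sqrt(720628487)/1207) - 1569 = -517 + sqrt(720628487)/1207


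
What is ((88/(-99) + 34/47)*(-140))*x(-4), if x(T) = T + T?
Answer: -78400/423 ≈ -185.34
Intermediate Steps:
x(T) = 2*T
((88/(-99) + 34/47)*(-140))*x(-4) = ((88/(-99) + 34/47)*(-140))*(2*(-4)) = ((88*(-1/99) + 34*(1/47))*(-140))*(-8) = ((-8/9 + 34/47)*(-140))*(-8) = -70/423*(-140)*(-8) = (9800/423)*(-8) = -78400/423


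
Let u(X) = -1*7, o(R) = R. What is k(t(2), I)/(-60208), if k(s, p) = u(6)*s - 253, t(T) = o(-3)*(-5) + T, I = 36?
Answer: 93/15052 ≈ 0.0061786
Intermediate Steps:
u(X) = -7
t(T) = 15 + T (t(T) = -3*(-5) + T = 15 + T)
k(s, p) = -253 - 7*s (k(s, p) = -7*s - 253 = -253 - 7*s)
k(t(2), I)/(-60208) = (-253 - 7*(15 + 2))/(-60208) = (-253 - 7*17)*(-1/60208) = (-253 - 119)*(-1/60208) = -372*(-1/60208) = 93/15052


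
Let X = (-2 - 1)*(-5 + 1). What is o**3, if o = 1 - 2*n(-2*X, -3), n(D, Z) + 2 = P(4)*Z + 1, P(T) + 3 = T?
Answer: 729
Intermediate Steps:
P(T) = -3 + T
X = 12 (X = -3*(-4) = 12)
n(D, Z) = -1 + Z (n(D, Z) = -2 + ((-3 + 4)*Z + 1) = -2 + (1*Z + 1) = -2 + (Z + 1) = -2 + (1 + Z) = -1 + Z)
o = 9 (o = 1 - 2*(-1 - 3) = 1 - 2*(-4) = 1 + 8 = 9)
o**3 = 9**3 = 729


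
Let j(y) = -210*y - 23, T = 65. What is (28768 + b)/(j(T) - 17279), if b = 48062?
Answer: -38415/15476 ≈ -2.4822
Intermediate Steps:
j(y) = -23 - 210*y
(28768 + b)/(j(T) - 17279) = (28768 + 48062)/((-23 - 210*65) - 17279) = 76830/((-23 - 13650) - 17279) = 76830/(-13673 - 17279) = 76830/(-30952) = 76830*(-1/30952) = -38415/15476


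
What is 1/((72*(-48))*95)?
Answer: -1/328320 ≈ -3.0458e-6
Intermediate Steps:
1/((72*(-48))*95) = 1/(-3456*95) = 1/(-328320) = -1/328320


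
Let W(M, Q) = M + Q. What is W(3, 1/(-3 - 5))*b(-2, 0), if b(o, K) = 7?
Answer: 161/8 ≈ 20.125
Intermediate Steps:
W(3, 1/(-3 - 5))*b(-2, 0) = (3 + 1/(-3 - 5))*7 = (3 + 1/(-8))*7 = (3 - 1/8)*7 = (23/8)*7 = 161/8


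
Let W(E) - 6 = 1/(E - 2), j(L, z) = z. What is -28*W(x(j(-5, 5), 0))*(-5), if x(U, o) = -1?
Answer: 2380/3 ≈ 793.33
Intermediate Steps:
W(E) = 6 + 1/(-2 + E) (W(E) = 6 + 1/(E - 2) = 6 + 1/(-2 + E))
-28*W(x(j(-5, 5), 0))*(-5) = -28*(-11 + 6*(-1))/(-2 - 1)*(-5) = -28*(-11 - 6)/(-3)*(-5) = -(-28)*(-17)/3*(-5) = -28*17/3*(-5) = -476/3*(-5) = 2380/3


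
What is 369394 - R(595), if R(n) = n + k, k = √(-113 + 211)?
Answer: 368799 - 7*√2 ≈ 3.6879e+5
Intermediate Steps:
k = 7*√2 (k = √98 = 7*√2 ≈ 9.8995)
R(n) = n + 7*√2
369394 - R(595) = 369394 - (595 + 7*√2) = 369394 + (-595 - 7*√2) = 368799 - 7*√2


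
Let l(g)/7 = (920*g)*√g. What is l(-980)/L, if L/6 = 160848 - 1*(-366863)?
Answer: -44178400*I*√5/1583133 ≈ -62.399*I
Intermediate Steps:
L = 3166266 (L = 6*(160848 - 1*(-366863)) = 6*(160848 + 366863) = 6*527711 = 3166266)
l(g) = 6440*g^(3/2) (l(g) = 7*((920*g)*√g) = 7*(920*g^(3/2)) = 6440*g^(3/2))
l(-980)/L = (6440*(-980)^(3/2))/3166266 = (6440*(-13720*I*√5))*(1/3166266) = -88356800*I*√5*(1/3166266) = -44178400*I*√5/1583133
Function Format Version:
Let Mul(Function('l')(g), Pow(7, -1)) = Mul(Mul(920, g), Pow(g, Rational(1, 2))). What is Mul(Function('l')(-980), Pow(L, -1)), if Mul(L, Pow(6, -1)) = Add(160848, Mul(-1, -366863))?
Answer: Mul(Rational(-44178400, 1583133), I, Pow(5, Rational(1, 2))) ≈ Mul(-62.399, I)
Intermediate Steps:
L = 3166266 (L = Mul(6, Add(160848, Mul(-1, -366863))) = Mul(6, Add(160848, 366863)) = Mul(6, 527711) = 3166266)
Function('l')(g) = Mul(6440, Pow(g, Rational(3, 2))) (Function('l')(g) = Mul(7, Mul(Mul(920, g), Pow(g, Rational(1, 2)))) = Mul(7, Mul(920, Pow(g, Rational(3, 2)))) = Mul(6440, Pow(g, Rational(3, 2))))
Mul(Function('l')(-980), Pow(L, -1)) = Mul(Mul(6440, Pow(-980, Rational(3, 2))), Pow(3166266, -1)) = Mul(Mul(6440, Mul(-13720, I, Pow(5, Rational(1, 2)))), Rational(1, 3166266)) = Mul(Mul(-88356800, I, Pow(5, Rational(1, 2))), Rational(1, 3166266)) = Mul(Rational(-44178400, 1583133), I, Pow(5, Rational(1, 2)))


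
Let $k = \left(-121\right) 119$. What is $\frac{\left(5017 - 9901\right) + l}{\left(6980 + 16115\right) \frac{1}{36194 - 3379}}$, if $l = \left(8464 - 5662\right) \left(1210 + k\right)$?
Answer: $- \frac{242571512106}{4619} \approx -5.2516 \cdot 10^{7}$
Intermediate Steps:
$k = -14399$
$l = -36955578$ ($l = \left(8464 - 5662\right) \left(1210 - 14399\right) = 2802 \left(-13189\right) = -36955578$)
$\frac{\left(5017 - 9901\right) + l}{\left(6980 + 16115\right) \frac{1}{36194 - 3379}} = \frac{\left(5017 - 9901\right) - 36955578}{\left(6980 + 16115\right) \frac{1}{36194 - 3379}} = \frac{-4884 - 36955578}{23095 \cdot \frac{1}{32815}} = - \frac{36960462}{23095 \cdot \frac{1}{32815}} = - \frac{36960462}{\frac{4619}{6563}} = \left(-36960462\right) \frac{6563}{4619} = - \frac{242571512106}{4619}$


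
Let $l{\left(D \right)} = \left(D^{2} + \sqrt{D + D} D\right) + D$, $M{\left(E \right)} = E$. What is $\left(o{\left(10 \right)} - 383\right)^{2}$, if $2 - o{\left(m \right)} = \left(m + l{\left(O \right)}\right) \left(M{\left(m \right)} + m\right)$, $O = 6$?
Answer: $2192041 + 682080 \sqrt{3} \approx 3.3734 \cdot 10^{6}$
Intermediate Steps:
$l{\left(D \right)} = D + D^{2} + \sqrt{2} D^{\frac{3}{2}}$ ($l{\left(D \right)} = \left(D^{2} + \sqrt{2 D} D\right) + D = \left(D^{2} + \sqrt{2} \sqrt{D} D\right) + D = \left(D^{2} + \sqrt{2} D^{\frac{3}{2}}\right) + D = D + D^{2} + \sqrt{2} D^{\frac{3}{2}}$)
$o{\left(m \right)} = 2 - 2 m \left(42 + m + 12 \sqrt{3}\right)$ ($o{\left(m \right)} = 2 - \left(m + \left(6 + 6^{2} + \sqrt{2} \cdot 6^{\frac{3}{2}}\right)\right) \left(m + m\right) = 2 - \left(m + \left(6 + 36 + \sqrt{2} \cdot 6 \sqrt{6}\right)\right) 2 m = 2 - \left(m + \left(6 + 36 + 12 \sqrt{3}\right)\right) 2 m = 2 - \left(m + \left(42 + 12 \sqrt{3}\right)\right) 2 m = 2 - \left(42 + m + 12 \sqrt{3}\right) 2 m = 2 - 2 m \left(42 + m + 12 \sqrt{3}\right)$)
$\left(o{\left(10 \right)} - 383\right)^{2} = \left(\left(2 - 2 \cdot 10^{2} - 120 \left(7 + 2 \sqrt{3}\right)\right) - 383\right)^{2} = \left(\left(2 - 200 - \left(840 + 240 \sqrt{3}\right)\right) - 383\right)^{2} = \left(\left(-1038 - 240 \sqrt{3}\right) - 383\right)^{2} = \left(-1421 - 240 \sqrt{3}\right)^{2}$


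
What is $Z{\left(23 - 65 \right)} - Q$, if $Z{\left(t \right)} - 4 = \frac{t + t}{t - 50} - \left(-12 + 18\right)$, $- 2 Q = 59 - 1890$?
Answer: $- \frac{42163}{46} \approx -916.59$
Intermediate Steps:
$Q = \frac{1831}{2}$ ($Q = - \frac{59 - 1890}{2} = \left(- \frac{1}{2}\right) \left(-1831\right) = \frac{1831}{2} \approx 915.5$)
$Z{\left(t \right)} = -2 + \frac{2 t}{-50 + t}$ ($Z{\left(t \right)} = 4 + \left(\frac{t + t}{t - 50} - \left(-12 + 18\right)\right) = 4 + \left(\frac{2 t}{-50 + t} - 6\right) = 4 + \left(-6 + \frac{2 t}{-50 + t}\right) = -2 + \frac{2 t}{-50 + t}$)
$Z{\left(23 - 65 \right)} - Q = \frac{100}{-50 + \left(23 - 65\right)} - \frac{1831}{2} = \frac{100}{-50 - 42} - \frac{1831}{2} = \frac{100}{-92} - \frac{1831}{2} = 100 \left(- \frac{1}{92}\right) - \frac{1831}{2} = - \frac{25}{23} - \frac{1831}{2} = - \frac{42163}{46}$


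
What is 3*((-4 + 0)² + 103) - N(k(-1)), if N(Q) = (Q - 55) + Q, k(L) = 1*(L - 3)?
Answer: 420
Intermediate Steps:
k(L) = -3 + L (k(L) = 1*(-3 + L) = -3 + L)
N(Q) = -55 + 2*Q (N(Q) = (-55 + Q) + Q = -55 + 2*Q)
3*((-4 + 0)² + 103) - N(k(-1)) = 3*((-4 + 0)² + 103) - (-55 + 2*(-3 - 1)) = 3*((-4)² + 103) - (-55 + 2*(-4)) = 3*(16 + 103) - (-55 - 8) = 3*119 - 1*(-63) = 357 + 63 = 420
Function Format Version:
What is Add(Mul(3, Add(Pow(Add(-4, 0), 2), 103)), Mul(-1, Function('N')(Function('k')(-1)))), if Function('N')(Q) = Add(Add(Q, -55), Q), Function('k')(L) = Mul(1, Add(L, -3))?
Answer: 420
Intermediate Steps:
Function('k')(L) = Add(-3, L) (Function('k')(L) = Mul(1, Add(-3, L)) = Add(-3, L))
Function('N')(Q) = Add(-55, Mul(2, Q)) (Function('N')(Q) = Add(Add(-55, Q), Q) = Add(-55, Mul(2, Q)))
Add(Mul(3, Add(Pow(Add(-4, 0), 2), 103)), Mul(-1, Function('N')(Function('k')(-1)))) = Add(Mul(3, Add(Pow(Add(-4, 0), 2), 103)), Mul(-1, Add(-55, Mul(2, Add(-3, -1))))) = Add(Mul(3, Add(Pow(-4, 2), 103)), Mul(-1, Add(-55, Mul(2, -4)))) = Add(Mul(3, Add(16, 103)), Mul(-1, Add(-55, -8))) = Add(Mul(3, 119), Mul(-1, -63)) = Add(357, 63) = 420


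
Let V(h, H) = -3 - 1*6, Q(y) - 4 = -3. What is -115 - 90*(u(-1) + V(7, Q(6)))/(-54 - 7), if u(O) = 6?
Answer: -7285/61 ≈ -119.43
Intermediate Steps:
Q(y) = 1 (Q(y) = 4 - 3 = 1)
V(h, H) = -9 (V(h, H) = -3 - 6 = -9)
-115 - 90*(u(-1) + V(7, Q(6)))/(-54 - 7) = -115 - 90*(6 - 9)/(-54 - 7) = -115 - (-270)/(-61) = -115 - (-270)*(-1)/61 = -115 - 90*3/61 = -115 - 270/61 = -7285/61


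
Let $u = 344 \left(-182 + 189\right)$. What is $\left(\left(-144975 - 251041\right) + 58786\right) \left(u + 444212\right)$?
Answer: $-150613662600$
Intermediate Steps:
$u = 2408$ ($u = 344 \cdot 7 = 2408$)
$\left(\left(-144975 - 251041\right) + 58786\right) \left(u + 444212\right) = \left(\left(-144975 - 251041\right) + 58786\right) \left(2408 + 444212\right) = \left(-396016 + 58786\right) 446620 = \left(-337230\right) 446620 = -150613662600$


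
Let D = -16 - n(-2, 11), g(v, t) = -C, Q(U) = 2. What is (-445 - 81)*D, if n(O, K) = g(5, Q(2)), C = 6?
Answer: 5260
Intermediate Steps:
g(v, t) = -6 (g(v, t) = -1*6 = -6)
n(O, K) = -6
D = -10 (D = -16 - 1*(-6) = -16 + 6 = -10)
(-445 - 81)*D = (-445 - 81)*(-10) = -526*(-10) = 5260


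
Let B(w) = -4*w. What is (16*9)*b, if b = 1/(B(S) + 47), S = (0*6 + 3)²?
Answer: 144/11 ≈ 13.091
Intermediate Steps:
S = 9 (S = (0 + 3)² = 3² = 9)
b = 1/11 (b = 1/(-4*9 + 47) = 1/(-36 + 47) = 1/11 ≈ 0.090909)
(16*9)*b = (16*9)*(1/11) = 144*(1/11) = 144/11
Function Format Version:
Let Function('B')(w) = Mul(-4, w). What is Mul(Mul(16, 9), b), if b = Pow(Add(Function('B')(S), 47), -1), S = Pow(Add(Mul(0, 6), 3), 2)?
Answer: Rational(144, 11) ≈ 13.091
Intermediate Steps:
S = 9 (S = Pow(Add(0, 3), 2) = Pow(3, 2) = 9)
b = Rational(1, 11) (b = Pow(Add(Mul(-4, 9), 47), -1) = Pow(Add(-36, 47), -1) = Pow(11, -1) = Rational(1, 11) ≈ 0.090909)
Mul(Mul(16, 9), b) = Mul(Mul(16, 9), Rational(1, 11)) = Mul(144, Rational(1, 11)) = Rational(144, 11)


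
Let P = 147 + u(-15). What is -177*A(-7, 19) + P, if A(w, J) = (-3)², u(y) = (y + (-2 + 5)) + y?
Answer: -1473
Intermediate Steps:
u(y) = 3 + 2*y (u(y) = (y + 3) + y = (3 + y) + y = 3 + 2*y)
A(w, J) = 9
P = 120 (P = 147 + (3 + 2*(-15)) = 147 + (3 - 30) = 147 - 27 = 120)
-177*A(-7, 19) + P = -177*9 + 120 = -1593 + 120 = -1473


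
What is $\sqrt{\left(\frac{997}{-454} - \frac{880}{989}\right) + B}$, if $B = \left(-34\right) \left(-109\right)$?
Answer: $\frac{\sqrt{746531152451098}}{449006} \approx 60.852$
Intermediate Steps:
$B = 3706$
$\sqrt{\left(\frac{997}{-454} - \frac{880}{989}\right) + B} = \sqrt{\left(\frac{997}{-454} - \frac{880}{989}\right) + 3706} = \sqrt{\left(997 \left(- \frac{1}{454}\right) - \frac{880}{989}\right) + 3706} = \sqrt{\left(- \frac{997}{454} - \frac{880}{989}\right) + 3706} = \sqrt{- \frac{1385553}{449006} + 3706} = \sqrt{\frac{1662630683}{449006}} = \frac{\sqrt{746531152451098}}{449006}$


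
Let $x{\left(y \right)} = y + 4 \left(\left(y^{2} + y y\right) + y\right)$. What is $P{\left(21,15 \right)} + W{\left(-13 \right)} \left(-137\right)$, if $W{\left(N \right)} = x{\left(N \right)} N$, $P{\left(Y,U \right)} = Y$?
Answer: $2292168$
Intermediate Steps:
$x{\left(y \right)} = 5 y + 8 y^{2}$ ($x{\left(y \right)} = y + 4 \left(\left(y^{2} + y^{2}\right) + y\right) = y + 4 \left(2 y^{2} + y\right) = y + 4 \left(y + 2 y^{2}\right) = y + \left(4 y + 8 y^{2}\right) = 5 y + 8 y^{2}$)
$W{\left(N \right)} = N^{2} \left(5 + 8 N\right)$ ($W{\left(N \right)} = N \left(5 + 8 N\right) N = N^{2} \left(5 + 8 N\right)$)
$P{\left(21,15 \right)} + W{\left(-13 \right)} \left(-137\right) = 21 + \left(-13\right)^{2} \left(5 + 8 \left(-13\right)\right) \left(-137\right) = 21 + 169 \left(5 - 104\right) \left(-137\right) = 21 + 169 \left(-99\right) \left(-137\right) = 21 - -2292147 = 21 + 2292147 = 2292168$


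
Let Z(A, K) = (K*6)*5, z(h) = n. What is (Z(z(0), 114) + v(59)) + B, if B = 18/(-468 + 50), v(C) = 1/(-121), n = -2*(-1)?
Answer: 7862462/2299 ≈ 3419.9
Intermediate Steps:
n = 2
v(C) = -1/121
z(h) = 2
B = -9/209 (B = 18/(-418) = -1/418*18 = -9/209 ≈ -0.043062)
Z(A, K) = 30*K (Z(A, K) = (6*K)*5 = 30*K)
(Z(z(0), 114) + v(59)) + B = (30*114 - 1/121) - 9/209 = (3420 - 1/121) - 9/209 = 413819/121 - 9/209 = 7862462/2299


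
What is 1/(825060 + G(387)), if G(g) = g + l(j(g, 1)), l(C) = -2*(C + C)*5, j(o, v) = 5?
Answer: 1/825347 ≈ 1.2116e-6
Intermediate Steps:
l(C) = -20*C (l(C) = -4*C*5 = -20*C)
G(g) = -100 + g (G(g) = g - 20*5 = g - 100 = -100 + g)
1/(825060 + G(387)) = 1/(825060 + (-100 + 387)) = 1/(825060 + 287) = 1/825347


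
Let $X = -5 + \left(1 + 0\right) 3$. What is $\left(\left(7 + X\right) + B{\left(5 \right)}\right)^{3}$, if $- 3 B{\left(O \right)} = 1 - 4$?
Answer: $216$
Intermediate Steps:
$X = -2$ ($X = -5 + 1 \cdot 3 = -5 + 3 = -2$)
$B{\left(O \right)} = 1$ ($B{\left(O \right)} = - \frac{1 - 4}{3} = \left(- \frac{1}{3}\right) \left(-3\right) = 1$)
$\left(\left(7 + X\right) + B{\left(5 \right)}\right)^{3} = \left(\left(7 - 2\right) + 1\right)^{3} = \left(5 + 1\right)^{3} = 6^{3} = 216$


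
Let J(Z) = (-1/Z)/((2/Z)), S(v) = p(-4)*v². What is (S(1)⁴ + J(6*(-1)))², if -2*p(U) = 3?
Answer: 5329/256 ≈ 20.816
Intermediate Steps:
p(U) = -3/2 (p(U) = -½*3 = -3/2)
S(v) = -3*v²/2
J(Z) = -½ (J(Z) = (-1/Z)*(Z/2) = -½)
(S(1)⁴ + J(6*(-1)))² = ((-3/2*1²)⁴ - ½)² = ((-3/2*1)⁴ - ½)² = ((-3/2)⁴ - ½)² = (81/16 - ½)² = (73/16)² = 5329/256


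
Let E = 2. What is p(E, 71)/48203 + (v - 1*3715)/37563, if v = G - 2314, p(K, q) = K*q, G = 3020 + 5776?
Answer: 7300613/95297331 ≈ 0.076609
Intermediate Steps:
G = 8796
v = 6482 (v = 8796 - 2314 = 6482)
p(E, 71)/48203 + (v - 1*3715)/37563 = (2*71)/48203 + (6482 - 1*3715)/37563 = 142*(1/48203) + (6482 - 3715)*(1/37563) = 142/48203 + 2767*(1/37563) = 142/48203 + 2767/37563 = 7300613/95297331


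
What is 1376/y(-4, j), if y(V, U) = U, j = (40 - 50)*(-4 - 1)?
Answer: 688/25 ≈ 27.520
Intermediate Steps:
j = 50 (j = -10*(-5) = 50)
1376/y(-4, j) = 1376/50 = 1376*(1/50) = 688/25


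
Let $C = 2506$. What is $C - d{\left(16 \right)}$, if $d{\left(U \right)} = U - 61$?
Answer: $2551$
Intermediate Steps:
$d{\left(U \right)} = -61 + U$
$C - d{\left(16 \right)} = 2506 - \left(-61 + 16\right) = 2506 - -45 = 2506 + 45 = 2551$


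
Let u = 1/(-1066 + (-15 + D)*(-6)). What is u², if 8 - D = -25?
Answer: 1/1378276 ≈ 7.2554e-7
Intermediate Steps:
D = 33 (D = 8 - 1*(-25) = 8 + 25 = 33)
u = -1/1174 (u = 1/(-1066 + (-15 + 33)*(-6)) = 1/(-1066 + 18*(-6)) = 1/(-1066 - 108) = 1/(-1174) = -1/1174 ≈ -0.00085179)
u² = (-1/1174)² = 1/1378276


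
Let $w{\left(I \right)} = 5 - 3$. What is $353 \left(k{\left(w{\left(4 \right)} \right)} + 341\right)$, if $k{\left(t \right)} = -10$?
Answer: $116843$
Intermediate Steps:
$w{\left(I \right)} = 2$
$353 \left(k{\left(w{\left(4 \right)} \right)} + 341\right) = 353 \left(-10 + 341\right) = 353 \cdot 331 = 116843$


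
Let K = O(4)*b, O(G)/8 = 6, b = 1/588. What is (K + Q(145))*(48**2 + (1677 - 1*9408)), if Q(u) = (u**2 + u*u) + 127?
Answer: -11215856079/49 ≈ -2.2889e+8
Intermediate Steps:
b = 1/588 ≈ 0.0017007
Q(u) = 127 + 2*u**2 (Q(u) = (u**2 + u**2) + 127 = 2*u**2 + 127 = 127 + 2*u**2)
O(G) = 48 (O(G) = 8*6 = 48)
K = 4/49 (K = 48*(1/588) = 4/49 ≈ 0.081633)
(K + Q(145))*(48**2 + (1677 - 1*9408)) = (4/49 + (127 + 2*145**2))*(48**2 + (1677 - 1*9408)) = (4/49 + (127 + 2*21025))*(2304 + (1677 - 9408)) = (4/49 + (127 + 42050))*(2304 - 7731) = (4/49 + 42177)*(-5427) = (2066677/49)*(-5427) = -11215856079/49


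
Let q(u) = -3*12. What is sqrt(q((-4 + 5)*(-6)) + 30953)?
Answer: sqrt(30917) ≈ 175.83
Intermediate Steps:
q(u) = -36
sqrt(q((-4 + 5)*(-6)) + 30953) = sqrt(-36 + 30953) = sqrt(30917)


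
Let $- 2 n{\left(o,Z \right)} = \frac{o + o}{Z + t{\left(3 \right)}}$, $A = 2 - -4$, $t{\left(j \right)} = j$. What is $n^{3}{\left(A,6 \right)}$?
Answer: $- \frac{8}{27} \approx -0.2963$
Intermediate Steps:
$A = 6$ ($A = 2 + 4 = 6$)
$n{\left(o,Z \right)} = - \frac{o}{3 + Z}$ ($n{\left(o,Z \right)} = - \frac{\left(o + o\right) \frac{1}{Z + 3}}{2} = - \frac{2 o \frac{1}{3 + Z}}{2} = - \frac{o}{3 + Z}$)
$n^{3}{\left(A,6 \right)} = \left(\left(-1\right) 6 \frac{1}{3 + 6}\right)^{3} = \left(\left(-1\right) 6 \cdot \frac{1}{9}\right)^{3} = \left(- \frac{2}{3}\right)^{3} = - \frac{8}{27}$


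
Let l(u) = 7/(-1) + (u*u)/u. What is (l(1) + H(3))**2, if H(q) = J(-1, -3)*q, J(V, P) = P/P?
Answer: 9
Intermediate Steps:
J(V, P) = 1
H(q) = q (H(q) = 1*q = q)
l(u) = -7 + u (l(u) = 7*(-1) + u**2/u = -7 + u)
(l(1) + H(3))**2 = ((-7 + 1) + 3)**2 = (-6 + 3)**2 = (-3)**2 = 9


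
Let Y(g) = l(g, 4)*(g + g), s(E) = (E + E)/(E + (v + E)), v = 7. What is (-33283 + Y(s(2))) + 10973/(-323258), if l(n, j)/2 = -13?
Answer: -118416314521/3555838 ≈ -33302.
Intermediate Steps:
l(n, j) = -26 (l(n, j) = 2*(-13) = -26)
s(E) = 2*E/(7 + 2*E) (s(E) = (E + E)/(E + (7 + E)) = (2*E)/(7 + 2*E) = 2*E/(7 + 2*E))
Y(g) = -52*g (Y(g) = -26*(g + g) = -52*g)
(-33283 + Y(s(2))) + 10973/(-323258) = (-33283 - 104*2/(7 + 2*2)) + 10973/(-323258) = (-33283 - 104*2/(7 + 4)) + 10973*(-1/323258) = (-33283 - 104*2/11) - 10973/323258 = (-33283 - 52*4/11) - 10973/323258 = (-33283 - 208/11) - 10973/323258 = -366321/11 - 10973/323258 = -118416314521/3555838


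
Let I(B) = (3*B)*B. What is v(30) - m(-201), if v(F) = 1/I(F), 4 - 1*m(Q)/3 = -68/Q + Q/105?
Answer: -21182111/1266300 ≈ -16.728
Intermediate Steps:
m(Q) = 12 + 204/Q - Q/35 (m(Q) = 12 - 3*(-68/Q + Q/105) = 12 + (204/Q - Q/35) = 12 + 204/Q - Q/35)
I(B) = 3*B**2
v(F) = 1/(3*F**2)
v(30) - m(-201) = (1/3)/30**2 - (12 + 204/(-201) - 1/35*(-201)) = (1/3)*(1/900) - (12 + 204*(-1/201) + 201/35) = 1/2700 - (12 - 68/67 + 201/35) = 1/2700 - 1*39227/2345 = 1/2700 - 39227/2345 = -21182111/1266300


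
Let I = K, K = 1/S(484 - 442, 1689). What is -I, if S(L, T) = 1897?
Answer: -1/1897 ≈ -0.00052715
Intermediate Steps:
K = 1/1897 ≈ 0.00052715
I = 1/1897 ≈ 0.00052715
-I = -1*1/1897 = -1/1897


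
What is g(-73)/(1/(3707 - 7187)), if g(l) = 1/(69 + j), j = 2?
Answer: -3480/71 ≈ -49.014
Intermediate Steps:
g(l) = 1/71 (g(l) = 1/(69 + 2) = 1/71)
g(-73)/(1/(3707 - 7187)) = 1/(71*(1/(3707 - 7187))) = 1/(71*(1/(-3480))) = 1/(71*(-1/3480)) = (1/71)*(-3480) = -3480/71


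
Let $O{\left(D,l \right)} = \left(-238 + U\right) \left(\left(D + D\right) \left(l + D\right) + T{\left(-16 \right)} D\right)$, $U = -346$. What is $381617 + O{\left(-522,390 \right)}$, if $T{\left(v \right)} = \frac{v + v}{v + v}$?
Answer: $-79793407$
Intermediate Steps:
$T{\left(v \right)} = 1$ ($T{\left(v \right)} = \frac{2 v}{2 v} = 2 v \frac{1}{2 v} = 1$)
$O{\left(D,l \right)} = - 584 D - 1168 D \left(D + l\right)$ ($O{\left(D,l \right)} = \left(-238 - 346\right) \left(\left(D + D\right) \left(l + D\right) + 1 D\right) = - 584 \left(2 D \left(D + l\right) + D\right) = - 584 \left(D + 2 D \left(D + l\right)\right) = - 584 D - 1168 D \left(D + l\right)$)
$381617 + O{\left(-522,390 \right)} = 381617 - - 304848 \left(1 + 2 \left(-522\right) + 2 \cdot 390\right) = 381617 - - 304848 \left(1 - 1044 + 780\right) = 381617 - \left(-304848\right) \left(-263\right) = 381617 - 80175024 = -79793407$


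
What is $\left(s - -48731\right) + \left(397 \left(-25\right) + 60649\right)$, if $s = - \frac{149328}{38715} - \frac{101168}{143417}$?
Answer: $\frac{184062510172543}{1850796385} \approx 99450.0$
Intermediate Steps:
$s = - \frac{8444297632}{1850796385}$ ($s = \left(-149328\right) \frac{1}{38715} - \frac{101168}{143417} = - \frac{49776}{12905} - \frac{101168}{143417} = - \frac{8444297632}{1850796385} \approx -4.5625$)
$\left(s - -48731\right) + \left(397 \left(-25\right) + 60649\right) = \left(- \frac{8444297632}{1850796385} - -48731\right) + \left(397 \left(-25\right) + 60649\right) = \left(- \frac{8444297632}{1850796385} + 48731\right) + \left(-9925 + 60649\right) = \frac{90182714339803}{1850796385} + 50724 = \frac{184062510172543}{1850796385}$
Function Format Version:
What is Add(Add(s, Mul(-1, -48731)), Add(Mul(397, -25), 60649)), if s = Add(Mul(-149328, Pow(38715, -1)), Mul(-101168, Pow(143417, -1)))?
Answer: Rational(184062510172543, 1850796385) ≈ 99450.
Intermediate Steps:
s = Rational(-8444297632, 1850796385) (s = Add(Mul(-149328, Rational(1, 38715)), Mul(-101168, Rational(1, 143417))) = Add(Rational(-49776, 12905), Rational(-101168, 143417)) = Rational(-8444297632, 1850796385) ≈ -4.5625)
Add(Add(s, Mul(-1, -48731)), Add(Mul(397, -25), 60649)) = Add(Add(Rational(-8444297632, 1850796385), Mul(-1, -48731)), Add(Mul(397, -25), 60649)) = Add(Add(Rational(-8444297632, 1850796385), 48731), Add(-9925, 60649)) = Add(Rational(90182714339803, 1850796385), 50724) = Rational(184062510172543, 1850796385)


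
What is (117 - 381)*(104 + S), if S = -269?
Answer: 43560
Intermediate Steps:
(117 - 381)*(104 + S) = (117 - 381)*(104 - 269) = -264*(-165) = 43560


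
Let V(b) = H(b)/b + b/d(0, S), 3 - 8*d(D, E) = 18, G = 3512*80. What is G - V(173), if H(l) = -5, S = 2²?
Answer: 729330707/2595 ≈ 2.8105e+5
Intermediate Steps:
S = 4
G = 280960
d(D, E) = -15/8 (d(D, E) = 3/8 - ⅛*18 = 3/8 - 9/4 = -15/8)
V(b) = -5/b - 8*b/15 (V(b) = -5/b + b/(-15/8) = -5/b + b*(-8/15) = -5/b - 8*b/15)
G - V(173) = 280960 - (-5/173 - 8/15*173) = 280960 - (-5*1/173 - 1384/15) = 280960 - (-5/173 - 1384/15) = 280960 - 1*(-239507/2595) = 280960 + 239507/2595 = 729330707/2595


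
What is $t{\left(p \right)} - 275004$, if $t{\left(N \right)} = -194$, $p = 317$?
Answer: $-275198$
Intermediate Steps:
$t{\left(p \right)} - 275004 = -194 - 275004 = -275198$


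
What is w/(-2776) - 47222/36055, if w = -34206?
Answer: 551104529/50044340 ≈ 11.012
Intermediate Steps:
w/(-2776) - 47222/36055 = -34206/(-2776) - 47222/36055 = -34206*(-1/2776) - 47222*1/36055 = 17103/1388 - 47222/36055 = 551104529/50044340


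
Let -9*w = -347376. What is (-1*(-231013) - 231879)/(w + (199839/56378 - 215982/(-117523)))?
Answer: -2459085568716/109615913629661 ≈ -0.022434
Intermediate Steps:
w = 115792/3 (w = -1/9*(-347376) = 115792/3 ≈ 38597.)
(-1*(-231013) - 231879)/(w + (199839/56378 - 215982/(-117523))) = (-1*(-231013) - 231879)/(115792/3 + (199839/56378 - 215982/(-117523))) = (231013 - 231879)/(115792/3 + (199839*(1/56378) - 215982*(-1/117523))) = -866/(115792/3 + (199839/56378 + 215982/117523)) = -866/(115792/3 + 5094615999/946530242) = -866/109615913629661/2839590726 = -866*2839590726/109615913629661 = -2459085568716/109615913629661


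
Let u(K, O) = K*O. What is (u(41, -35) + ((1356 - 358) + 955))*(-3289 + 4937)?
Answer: 853664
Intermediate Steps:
(u(41, -35) + ((1356 - 358) + 955))*(-3289 + 4937) = (41*(-35) + ((1356 - 358) + 955))*(-3289 + 4937) = (-1435 + (998 + 955))*1648 = (-1435 + 1953)*1648 = 518*1648 = 853664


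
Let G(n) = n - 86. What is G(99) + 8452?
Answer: 8465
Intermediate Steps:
G(n) = -86 + n
G(99) + 8452 = (-86 + 99) + 8452 = 13 + 8452 = 8465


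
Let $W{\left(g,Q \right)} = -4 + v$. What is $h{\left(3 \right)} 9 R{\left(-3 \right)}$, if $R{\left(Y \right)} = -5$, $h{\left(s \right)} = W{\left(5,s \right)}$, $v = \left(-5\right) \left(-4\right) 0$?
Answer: $180$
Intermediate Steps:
$v = 0$ ($v = 20 \cdot 0 = 0$)
$W{\left(g,Q \right)} = -4$ ($W{\left(g,Q \right)} = -4 + 0 = -4$)
$h{\left(s \right)} = -4$
$h{\left(3 \right)} 9 R{\left(-3 \right)} = \left(-4\right) 9 \left(-5\right) = \left(-36\right) \left(-5\right) = 180$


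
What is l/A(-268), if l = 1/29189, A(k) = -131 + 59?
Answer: -1/2101608 ≈ -4.7583e-7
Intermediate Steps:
A(k) = -72
l = 1/29189 ≈ 3.4259e-5
l/A(-268) = (1/29189)/(-72) = (1/29189)*(-1/72) = -1/2101608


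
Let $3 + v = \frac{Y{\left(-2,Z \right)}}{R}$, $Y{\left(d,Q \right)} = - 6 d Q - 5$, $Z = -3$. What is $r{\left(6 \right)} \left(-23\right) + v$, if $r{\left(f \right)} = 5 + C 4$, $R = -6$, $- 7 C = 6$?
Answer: $- \frac{1357}{42} \approx -32.31$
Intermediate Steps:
$C = - \frac{6}{7}$ ($C = \left(- \frac{1}{7}\right) 6 = - \frac{6}{7} \approx -0.85714$)
$Y{\left(d,Q \right)} = -5 - 6 Q d$ ($Y{\left(d,Q \right)} = - 6 Q d - 5 = -5 - 6 Q d$)
$r{\left(f \right)} = \frac{11}{7}$ ($r{\left(f \right)} = 5 - \frac{24}{7} = \frac{11}{7}$)
$v = \frac{23}{6}$ ($v = -3 + \frac{-5 - \left(-18\right) \left(-2\right)}{-6} = -3 + \left(-5 - 36\right) \left(- \frac{1}{6}\right) = -3 - - \frac{41}{6} = -3 + \frac{41}{6} = \frac{23}{6} \approx 3.8333$)
$r{\left(6 \right)} \left(-23\right) + v = \frac{11}{7} \left(-23\right) + \frac{23}{6} = - \frac{253}{7} + \frac{23}{6} = - \frac{1357}{42}$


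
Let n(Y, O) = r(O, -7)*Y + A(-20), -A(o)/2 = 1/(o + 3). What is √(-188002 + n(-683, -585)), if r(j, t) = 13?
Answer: 5*I*√2275943/17 ≈ 443.71*I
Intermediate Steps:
A(o) = -2/(3 + o) (A(o) = -2/(o + 3) = -2/(3 + o))
n(Y, O) = 2/17 + 13*Y (n(Y, O) = 13*Y - 2/(3 - 20) = 13*Y - 2/(-17) = 13*Y - 2*(-1/17) = 13*Y + 2/17 = 2/17 + 13*Y)
√(-188002 + n(-683, -585)) = √(-188002 + (2/17 + 13*(-683))) = √(-188002 + (2/17 - 8879)) = √(-188002 - 150941/17) = √(-3346975/17) = 5*I*√2275943/17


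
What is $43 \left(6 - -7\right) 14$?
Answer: $7826$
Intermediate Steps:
$43 \left(6 - -7\right) 14 = 43 \left(6 + 7\right) 14 = 43 \cdot 13 \cdot 14 = 559 \cdot 14 = 7826$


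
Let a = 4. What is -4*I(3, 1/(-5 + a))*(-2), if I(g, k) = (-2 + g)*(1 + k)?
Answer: 0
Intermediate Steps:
I(g, k) = (1 + k)*(-2 + g)
-4*I(3, 1/(-5 + a))*(-2) = -4*(-2 + 3 - 2/(-5 + 4) + 3/(-5 + 4))*(-2) = -4*(-2 + 3 - 2/(-1) + 3/(-1))*(-2) = -4*(-2 + 3 - 2*(-1) + 3*(-1))*(-2) = -4*(-2 + 3 + 2 - 3)*(-2) = -4*0*(-2) = 0*(-2) = 0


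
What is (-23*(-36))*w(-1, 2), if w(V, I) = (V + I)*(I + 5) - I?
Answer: 4140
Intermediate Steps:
w(V, I) = -I + (5 + I)*(I + V) (w(V, I) = (I + V)*(5 + I) - I = (5 + I)*(I + V) - I = -I + (5 + I)*(I + V))
(-23*(-36))*w(-1, 2) = (-23*(-36))*(2² + 4*2 + 5*(-1) + 2*(-1)) = 828*(4 + 8 - 5 - 2) = 828*5 = 4140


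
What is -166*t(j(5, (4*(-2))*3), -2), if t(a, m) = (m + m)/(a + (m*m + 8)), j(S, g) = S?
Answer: 664/17 ≈ 39.059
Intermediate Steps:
t(a, m) = 2*m/(8 + a + m²) (t(a, m) = (2*m)/(a + (m² + 8)) = (2*m)/(a + (8 + m²)) = (2*m)/(8 + a + m²) = 2*m/(8 + a + m²))
-166*t(j(5, (4*(-2))*3), -2) = -332*(-2)/(8 + 5 + (-2)²) = -332*(-2)/(8 + 5 + 4) = -332*(-2)/17 = -166*(-4/17) = 664/17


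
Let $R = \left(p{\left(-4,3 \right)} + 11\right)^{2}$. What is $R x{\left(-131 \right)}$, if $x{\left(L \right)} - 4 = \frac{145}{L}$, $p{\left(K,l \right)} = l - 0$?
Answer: $\frac{74284}{131} \approx 567.05$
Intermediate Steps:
$p{\left(K,l \right)} = l$ ($p{\left(K,l \right)} = l + 0 = l$)
$x{\left(L \right)} = 4 + \frac{145}{L}$
$R = 196$ ($R = \left(3 + 11\right)^{2} = 14^{2} = 196$)
$R x{\left(-131 \right)} = 196 \left(4 + \frac{145}{-131}\right) = 196 \left(4 + 145 \left(- \frac{1}{131}\right)\right) = 196 \left(4 - \frac{145}{131}\right) = 196 \cdot \frac{379}{131} = \frac{74284}{131}$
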